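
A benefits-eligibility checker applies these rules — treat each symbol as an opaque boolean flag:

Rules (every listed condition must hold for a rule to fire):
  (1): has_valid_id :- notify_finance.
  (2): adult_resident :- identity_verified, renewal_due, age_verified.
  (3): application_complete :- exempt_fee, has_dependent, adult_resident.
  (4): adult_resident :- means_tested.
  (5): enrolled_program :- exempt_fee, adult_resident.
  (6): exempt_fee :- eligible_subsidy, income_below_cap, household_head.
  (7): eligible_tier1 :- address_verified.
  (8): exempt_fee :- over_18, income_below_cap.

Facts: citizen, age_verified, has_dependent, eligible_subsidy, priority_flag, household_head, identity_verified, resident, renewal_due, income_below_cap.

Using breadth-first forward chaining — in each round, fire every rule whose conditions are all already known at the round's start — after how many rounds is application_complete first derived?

2

[1] (2) [adult_resident :- identity_verified, renewal_due, age_verified.]; (6) [exempt_fee :- eligible_subsidy, income_below_cap, household_head.]. ⇒ new: adult_resident, exempt_fee.
[2] (3) [application_complete :- exempt_fee, has_dependent, adult_resident.]; (5) [enrolled_program :- exempt_fee, adult_resident.]. ⇒ new: application_complete, enrolled_program.
application_complete first appears in round 2.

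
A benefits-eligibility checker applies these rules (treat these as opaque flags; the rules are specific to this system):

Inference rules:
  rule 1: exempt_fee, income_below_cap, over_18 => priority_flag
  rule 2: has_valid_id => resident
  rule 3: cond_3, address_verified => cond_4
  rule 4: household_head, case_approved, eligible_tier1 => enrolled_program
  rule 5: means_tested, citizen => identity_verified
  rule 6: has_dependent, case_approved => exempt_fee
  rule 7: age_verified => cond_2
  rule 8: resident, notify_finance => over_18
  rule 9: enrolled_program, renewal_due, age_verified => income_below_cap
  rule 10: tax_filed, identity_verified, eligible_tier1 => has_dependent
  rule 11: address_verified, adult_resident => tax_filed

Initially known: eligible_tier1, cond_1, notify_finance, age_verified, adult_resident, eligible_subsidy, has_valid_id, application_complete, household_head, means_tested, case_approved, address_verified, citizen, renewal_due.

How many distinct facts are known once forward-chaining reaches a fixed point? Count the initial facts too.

24

Round 1: rule 2 [has_valid_id => resident]; rule 4 [household_head, case_approved, eligible_tier1 => enrolled_program]; rule 5 [means_tested, citizen => identity_verified]; rule 7 [age_verified => cond_2]; rule 11 [address_verified, adult_resident => tax_filed]. New: resident, enrolled_program, identity_verified, cond_2, tax_filed.
Round 2: rule 8 [resident, notify_finance => over_18]; rule 9 [enrolled_program, renewal_due, age_verified => income_below_cap]; rule 10 [tax_filed, identity_verified, eligible_tier1 => has_dependent]. New: over_18, income_below_cap, has_dependent.
Round 3: rule 6 [has_dependent, case_approved => exempt_fee]. New: exempt_fee.
Round 4: rule 1 [exempt_fee, income_below_cap, over_18 => priority_flag]. New: priority_flag.
Closure: {address_verified, adult_resident, age_verified, application_complete, case_approved, citizen, cond_1, cond_2, eligible_subsidy, eligible_tier1, enrolled_program, exempt_fee, has_dependent, has_valid_id, household_head, identity_verified, income_below_cap, means_tested, notify_finance, over_18, priority_flag, renewal_due, resident, tax_filed} — 24 facts.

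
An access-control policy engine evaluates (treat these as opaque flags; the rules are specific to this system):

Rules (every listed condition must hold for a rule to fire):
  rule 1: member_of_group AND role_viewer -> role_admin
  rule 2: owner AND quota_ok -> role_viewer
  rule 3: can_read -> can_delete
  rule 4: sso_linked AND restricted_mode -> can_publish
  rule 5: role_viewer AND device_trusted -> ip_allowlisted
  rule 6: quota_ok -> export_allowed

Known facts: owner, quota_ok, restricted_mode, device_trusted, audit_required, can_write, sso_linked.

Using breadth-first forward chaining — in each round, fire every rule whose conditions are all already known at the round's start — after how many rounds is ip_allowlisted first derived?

Round 1 — rule 2, rule 4, rule 6, derive role_viewer, can_publish, export_allowed.
Round 2 — rule 5, derive ip_allowlisted.
ip_allowlisted first appears in round 2.

2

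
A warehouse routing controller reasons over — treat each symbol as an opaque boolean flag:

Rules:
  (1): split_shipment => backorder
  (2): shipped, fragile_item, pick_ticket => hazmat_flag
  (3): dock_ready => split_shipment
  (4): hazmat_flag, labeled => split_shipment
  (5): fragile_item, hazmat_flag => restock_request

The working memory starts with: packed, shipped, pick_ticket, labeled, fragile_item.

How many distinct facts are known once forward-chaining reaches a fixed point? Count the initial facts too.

[1] (2) [shipped, fragile_item, pick_ticket => hazmat_flag]. ⇒ new: hazmat_flag.
[2] (4) [hazmat_flag, labeled => split_shipment]; (5) [fragile_item, hazmat_flag => restock_request]. ⇒ new: split_shipment, restock_request.
[3] (1) [split_shipment => backorder]. ⇒ new: backorder.
Closure: {backorder, fragile_item, hazmat_flag, labeled, packed, pick_ticket, restock_request, shipped, split_shipment} — 9 facts.

9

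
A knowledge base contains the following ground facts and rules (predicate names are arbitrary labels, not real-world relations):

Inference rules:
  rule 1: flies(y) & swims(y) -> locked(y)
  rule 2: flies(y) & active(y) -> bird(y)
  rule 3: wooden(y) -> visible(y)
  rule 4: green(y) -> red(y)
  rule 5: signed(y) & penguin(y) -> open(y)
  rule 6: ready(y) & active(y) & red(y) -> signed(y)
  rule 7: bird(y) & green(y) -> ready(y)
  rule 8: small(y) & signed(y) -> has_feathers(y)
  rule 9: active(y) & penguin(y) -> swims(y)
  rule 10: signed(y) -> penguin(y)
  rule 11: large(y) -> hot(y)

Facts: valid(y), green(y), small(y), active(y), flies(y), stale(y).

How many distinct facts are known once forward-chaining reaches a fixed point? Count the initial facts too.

Round 1 fires rule 2, rule 4, giving bird(y), red(y).
Round 2 fires rule 7, giving ready(y).
Round 3 fires rule 6, giving signed(y).
Round 4 fires rule 8, rule 10, giving has_feathers(y), penguin(y).
Round 5 fires rule 5, rule 9, giving open(y), swims(y).
Round 6 fires rule 1, giving locked(y).
Closure: {active(y), bird(y), flies(y), green(y), has_feathers(y), locked(y), open(y), penguin(y), ready(y), red(y), signed(y), small(y), stale(y), swims(y), valid(y)} — 15 facts.

15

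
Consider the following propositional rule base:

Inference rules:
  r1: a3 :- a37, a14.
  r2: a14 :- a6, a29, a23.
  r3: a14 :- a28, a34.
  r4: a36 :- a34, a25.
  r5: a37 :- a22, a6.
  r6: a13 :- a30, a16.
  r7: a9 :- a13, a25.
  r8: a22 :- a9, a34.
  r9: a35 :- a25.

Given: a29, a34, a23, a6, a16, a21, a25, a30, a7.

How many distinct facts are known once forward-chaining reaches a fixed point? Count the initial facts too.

17

Round 1: r2 [a14 :- a6, a29, a23.]; r4 [a36 :- a34, a25.]; r6 [a13 :- a30, a16.]; r9 [a35 :- a25.]. Adds a14, a36, a13, a35.
Round 2: r7 [a9 :- a13, a25.]. Adds a9.
Round 3: r8 [a22 :- a9, a34.]. Adds a22.
Round 4: r5 [a37 :- a22, a6.]. Adds a37.
Round 5: r1 [a3 :- a37, a14.]. Adds a3.
Closure: {a13, a14, a16, a21, a22, a23, a25, a29, a3, a30, a34, a35, a36, a37, a6, a7, a9} — 17 facts.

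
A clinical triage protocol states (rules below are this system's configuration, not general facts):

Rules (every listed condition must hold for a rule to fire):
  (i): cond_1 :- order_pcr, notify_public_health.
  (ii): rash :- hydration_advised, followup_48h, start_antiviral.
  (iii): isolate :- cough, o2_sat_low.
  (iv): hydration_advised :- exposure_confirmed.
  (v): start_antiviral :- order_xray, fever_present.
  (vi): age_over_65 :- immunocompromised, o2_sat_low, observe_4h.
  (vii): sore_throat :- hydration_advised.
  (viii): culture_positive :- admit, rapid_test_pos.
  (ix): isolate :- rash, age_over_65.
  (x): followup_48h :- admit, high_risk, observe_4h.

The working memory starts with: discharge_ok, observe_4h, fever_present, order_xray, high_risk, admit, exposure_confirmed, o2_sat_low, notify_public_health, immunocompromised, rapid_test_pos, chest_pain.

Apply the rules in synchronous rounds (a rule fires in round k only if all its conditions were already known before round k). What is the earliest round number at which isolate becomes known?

Round 1 fires (iv), (v), (vi), (viii), (x), giving hydration_advised, start_antiviral, age_over_65, culture_positive, followup_48h.
Round 2 fires (ii), (vii), giving rash, sore_throat.
Round 3 fires (ix), giving isolate.
isolate first appears in round 3.

3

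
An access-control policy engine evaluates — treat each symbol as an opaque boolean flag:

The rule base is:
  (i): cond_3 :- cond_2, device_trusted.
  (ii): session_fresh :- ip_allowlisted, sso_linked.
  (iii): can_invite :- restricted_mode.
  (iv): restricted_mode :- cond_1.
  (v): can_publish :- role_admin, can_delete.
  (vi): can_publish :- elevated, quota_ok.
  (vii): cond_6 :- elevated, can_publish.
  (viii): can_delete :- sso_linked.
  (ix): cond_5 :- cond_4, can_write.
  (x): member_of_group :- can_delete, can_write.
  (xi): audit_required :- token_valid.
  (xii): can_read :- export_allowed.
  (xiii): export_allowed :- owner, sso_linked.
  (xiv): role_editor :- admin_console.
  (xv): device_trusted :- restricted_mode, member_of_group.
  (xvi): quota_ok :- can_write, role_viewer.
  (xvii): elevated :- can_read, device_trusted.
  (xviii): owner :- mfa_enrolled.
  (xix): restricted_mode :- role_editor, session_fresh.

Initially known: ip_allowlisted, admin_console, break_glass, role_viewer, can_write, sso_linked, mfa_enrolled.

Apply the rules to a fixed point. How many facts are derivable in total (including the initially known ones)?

Round 1: (ii) [session_fresh :- ip_allowlisted, sso_linked.]; (viii) [can_delete :- sso_linked.]; (xiv) [role_editor :- admin_console.]; (xvi) [quota_ok :- can_write, role_viewer.]; (xviii) [owner :- mfa_enrolled.]. Adds session_fresh, can_delete, role_editor, quota_ok, owner.
Round 2: (x) [member_of_group :- can_delete, can_write.]; (xiii) [export_allowed :- owner, sso_linked.]; (xix) [restricted_mode :- role_editor, session_fresh.]. Adds member_of_group, export_allowed, restricted_mode.
Round 3: (iii) [can_invite :- restricted_mode.]; (xii) [can_read :- export_allowed.]; (xv) [device_trusted :- restricted_mode, member_of_group.]. Adds can_invite, can_read, device_trusted.
Round 4: (xvii) [elevated :- can_read, device_trusted.]. Adds elevated.
Round 5: (vi) [can_publish :- elevated, quota_ok.]. Adds can_publish.
Round 6: (vii) [cond_6 :- elevated, can_publish.]. Adds cond_6.
Closure: {admin_console, break_glass, can_delete, can_invite, can_publish, can_read, can_write, cond_6, device_trusted, elevated, export_allowed, ip_allowlisted, member_of_group, mfa_enrolled, owner, quota_ok, restricted_mode, role_editor, role_viewer, session_fresh, sso_linked} — 21 facts.

21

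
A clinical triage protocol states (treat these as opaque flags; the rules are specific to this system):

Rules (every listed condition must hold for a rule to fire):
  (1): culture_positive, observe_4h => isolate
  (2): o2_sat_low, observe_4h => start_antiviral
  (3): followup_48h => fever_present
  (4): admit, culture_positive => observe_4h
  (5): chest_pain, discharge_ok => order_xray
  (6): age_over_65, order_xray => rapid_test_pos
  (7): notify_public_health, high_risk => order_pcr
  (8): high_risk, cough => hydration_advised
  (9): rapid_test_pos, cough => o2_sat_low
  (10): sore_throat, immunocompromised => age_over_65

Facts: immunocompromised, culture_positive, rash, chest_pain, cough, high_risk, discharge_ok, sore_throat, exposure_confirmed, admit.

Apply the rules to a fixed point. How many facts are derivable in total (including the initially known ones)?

Round 1 fires (4), (5), (8), (10), giving observe_4h, order_xray, hydration_advised, age_over_65.
Round 2 fires (1), (6), giving isolate, rapid_test_pos.
Round 3 fires (9), giving o2_sat_low.
Round 4 fires (2), giving start_antiviral.
Closure: {admit, age_over_65, chest_pain, cough, culture_positive, discharge_ok, exposure_confirmed, high_risk, hydration_advised, immunocompromised, isolate, o2_sat_low, observe_4h, order_xray, rapid_test_pos, rash, sore_throat, start_antiviral} — 18 facts.

18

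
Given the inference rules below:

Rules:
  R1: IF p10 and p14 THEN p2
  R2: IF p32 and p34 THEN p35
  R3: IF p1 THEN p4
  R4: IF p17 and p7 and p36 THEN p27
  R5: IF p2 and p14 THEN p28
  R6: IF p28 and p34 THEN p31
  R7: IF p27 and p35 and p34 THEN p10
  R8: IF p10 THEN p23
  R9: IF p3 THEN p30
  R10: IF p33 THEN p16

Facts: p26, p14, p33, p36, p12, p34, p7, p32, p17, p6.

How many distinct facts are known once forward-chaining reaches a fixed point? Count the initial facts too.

18

Round 1: R2 [IF p32 and p34 THEN p35]; R4 [IF p17 and p7 and p36 THEN p27]; R10 [IF p33 THEN p16]. Adds p35, p27, p16.
Round 2: R7 [IF p27 and p35 and p34 THEN p10]. Adds p10.
Round 3: R1 [IF p10 and p14 THEN p2]; R8 [IF p10 THEN p23]. Adds p2, p23.
Round 4: R5 [IF p2 and p14 THEN p28]. Adds p28.
Round 5: R6 [IF p28 and p34 THEN p31]. Adds p31.
Closure: {p10, p12, p14, p16, p17, p2, p23, p26, p27, p28, p31, p32, p33, p34, p35, p36, p6, p7} — 18 facts.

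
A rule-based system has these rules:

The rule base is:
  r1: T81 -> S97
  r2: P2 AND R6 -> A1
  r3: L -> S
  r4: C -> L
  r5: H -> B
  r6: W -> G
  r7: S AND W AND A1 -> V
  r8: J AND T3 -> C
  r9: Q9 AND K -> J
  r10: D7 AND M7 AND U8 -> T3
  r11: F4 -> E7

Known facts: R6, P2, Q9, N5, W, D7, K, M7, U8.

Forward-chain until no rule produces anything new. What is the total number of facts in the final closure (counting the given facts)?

Round 1: r2 [P2 AND R6 -> A1]; r6 [W -> G]; r9 [Q9 AND K -> J]; r10 [D7 AND M7 AND U8 -> T3]. New: A1, G, J, T3.
Round 2: r8 [J AND T3 -> C]. New: C.
Round 3: r4 [C -> L]. New: L.
Round 4: r3 [L -> S]. New: S.
Round 5: r7 [S AND W AND A1 -> V]. New: V.
Closure: {A1, C, D7, G, J, K, L, M7, N5, P2, Q9, R6, S, T3, U8, V, W} — 17 facts.

17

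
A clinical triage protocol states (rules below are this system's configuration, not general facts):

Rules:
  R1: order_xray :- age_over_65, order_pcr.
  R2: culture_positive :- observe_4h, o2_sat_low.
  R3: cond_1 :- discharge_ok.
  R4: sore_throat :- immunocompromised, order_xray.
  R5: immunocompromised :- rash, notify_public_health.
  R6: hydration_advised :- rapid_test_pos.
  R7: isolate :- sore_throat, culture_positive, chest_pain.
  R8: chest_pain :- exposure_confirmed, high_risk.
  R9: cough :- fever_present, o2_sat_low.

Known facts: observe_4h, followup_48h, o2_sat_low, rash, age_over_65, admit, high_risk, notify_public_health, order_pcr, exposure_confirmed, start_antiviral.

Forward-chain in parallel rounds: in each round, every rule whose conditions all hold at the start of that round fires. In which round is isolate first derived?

3

Round 1 fires R1, R2, R5, R8, giving order_xray, culture_positive, immunocompromised, chest_pain.
Round 2 fires R4, giving sore_throat.
Round 3 fires R7, giving isolate.
isolate first appears in round 3.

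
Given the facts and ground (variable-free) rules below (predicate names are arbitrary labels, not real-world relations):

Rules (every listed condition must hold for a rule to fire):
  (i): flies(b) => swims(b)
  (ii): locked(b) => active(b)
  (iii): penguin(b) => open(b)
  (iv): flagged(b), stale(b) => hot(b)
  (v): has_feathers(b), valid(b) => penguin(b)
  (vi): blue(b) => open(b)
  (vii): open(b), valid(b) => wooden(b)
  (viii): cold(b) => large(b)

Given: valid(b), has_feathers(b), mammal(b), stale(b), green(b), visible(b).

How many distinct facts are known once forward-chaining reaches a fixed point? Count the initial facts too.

Round 1: (v) [has_feathers(b), valid(b) => penguin(b)]. New: penguin(b).
Round 2: (iii) [penguin(b) => open(b)]. New: open(b).
Round 3: (vii) [open(b), valid(b) => wooden(b)]. New: wooden(b).
Closure: {green(b), has_feathers(b), mammal(b), open(b), penguin(b), stale(b), valid(b), visible(b), wooden(b)} — 9 facts.

9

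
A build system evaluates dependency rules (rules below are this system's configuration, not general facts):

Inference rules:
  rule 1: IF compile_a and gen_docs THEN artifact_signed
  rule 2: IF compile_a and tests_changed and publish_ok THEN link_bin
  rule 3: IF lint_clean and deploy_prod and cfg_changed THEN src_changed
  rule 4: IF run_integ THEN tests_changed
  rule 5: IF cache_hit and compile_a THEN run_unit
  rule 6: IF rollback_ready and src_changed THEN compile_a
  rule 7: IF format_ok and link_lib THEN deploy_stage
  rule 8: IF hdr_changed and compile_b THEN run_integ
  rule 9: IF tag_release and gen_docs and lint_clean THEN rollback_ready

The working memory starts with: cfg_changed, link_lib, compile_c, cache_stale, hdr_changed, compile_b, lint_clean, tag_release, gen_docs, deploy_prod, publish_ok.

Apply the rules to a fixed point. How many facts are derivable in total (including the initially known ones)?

18

[1] rule 3 [IF lint_clean and deploy_prod and cfg_changed THEN src_changed]; rule 8 [IF hdr_changed and compile_b THEN run_integ]; rule 9 [IF tag_release and gen_docs and lint_clean THEN rollback_ready]. ⇒ new: src_changed, run_integ, rollback_ready.
[2] rule 4 [IF run_integ THEN tests_changed]; rule 6 [IF rollback_ready and src_changed THEN compile_a]. ⇒ new: tests_changed, compile_a.
[3] rule 1 [IF compile_a and gen_docs THEN artifact_signed]; rule 2 [IF compile_a and tests_changed and publish_ok THEN link_bin]. ⇒ new: artifact_signed, link_bin.
Closure: {artifact_signed, cache_stale, cfg_changed, compile_a, compile_b, compile_c, deploy_prod, gen_docs, hdr_changed, link_bin, link_lib, lint_clean, publish_ok, rollback_ready, run_integ, src_changed, tag_release, tests_changed} — 18 facts.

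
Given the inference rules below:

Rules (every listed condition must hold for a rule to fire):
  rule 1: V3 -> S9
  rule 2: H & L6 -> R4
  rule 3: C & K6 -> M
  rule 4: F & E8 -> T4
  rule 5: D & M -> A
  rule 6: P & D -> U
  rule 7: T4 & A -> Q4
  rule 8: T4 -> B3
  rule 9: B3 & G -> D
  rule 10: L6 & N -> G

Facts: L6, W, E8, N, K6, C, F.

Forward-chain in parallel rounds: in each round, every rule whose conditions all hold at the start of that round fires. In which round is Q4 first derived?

Round 1: rule 3 [C & K6 -> M]; rule 4 [F & E8 -> T4]; rule 10 [L6 & N -> G]. Adds M, T4, G.
Round 2: rule 8 [T4 -> B3]. Adds B3.
Round 3: rule 9 [B3 & G -> D]. Adds D.
Round 4: rule 5 [D & M -> A]. Adds A.
Round 5: rule 7 [T4 & A -> Q4]. Adds Q4.
Q4 first appears in round 5.

5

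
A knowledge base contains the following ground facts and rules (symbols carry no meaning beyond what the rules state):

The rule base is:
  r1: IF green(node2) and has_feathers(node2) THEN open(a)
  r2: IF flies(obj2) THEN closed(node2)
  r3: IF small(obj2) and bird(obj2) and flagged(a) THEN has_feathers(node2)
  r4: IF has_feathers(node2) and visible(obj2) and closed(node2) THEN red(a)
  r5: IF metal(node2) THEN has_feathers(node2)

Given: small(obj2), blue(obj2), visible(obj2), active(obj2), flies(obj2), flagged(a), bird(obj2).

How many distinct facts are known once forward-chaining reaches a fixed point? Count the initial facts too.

10

[1] r2 [IF flies(obj2) THEN closed(node2)]; r3 [IF small(obj2) and bird(obj2) and flagged(a) THEN has_feathers(node2)]. ⇒ new: closed(node2), has_feathers(node2).
[2] r4 [IF has_feathers(node2) and visible(obj2) and closed(node2) THEN red(a)]. ⇒ new: red(a).
Closure: {active(obj2), bird(obj2), blue(obj2), closed(node2), flagged(a), flies(obj2), has_feathers(node2), red(a), small(obj2), visible(obj2)} — 10 facts.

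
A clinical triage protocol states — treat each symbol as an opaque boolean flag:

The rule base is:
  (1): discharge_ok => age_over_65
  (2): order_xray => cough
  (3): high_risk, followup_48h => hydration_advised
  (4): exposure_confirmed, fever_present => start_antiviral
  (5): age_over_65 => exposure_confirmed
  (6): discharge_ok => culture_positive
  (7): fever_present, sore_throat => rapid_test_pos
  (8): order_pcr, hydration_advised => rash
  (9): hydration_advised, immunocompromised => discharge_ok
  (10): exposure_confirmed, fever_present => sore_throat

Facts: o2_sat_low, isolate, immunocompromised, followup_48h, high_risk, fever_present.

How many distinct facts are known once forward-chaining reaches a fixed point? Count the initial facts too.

Round 1: (3) [high_risk, followup_48h => hydration_advised]. Adds hydration_advised.
Round 2: (9) [hydration_advised, immunocompromised => discharge_ok]. Adds discharge_ok.
Round 3: (1) [discharge_ok => age_over_65]; (6) [discharge_ok => culture_positive]. Adds age_over_65, culture_positive.
Round 4: (5) [age_over_65 => exposure_confirmed]. Adds exposure_confirmed.
Round 5: (4) [exposure_confirmed, fever_present => start_antiviral]; (10) [exposure_confirmed, fever_present => sore_throat]. Adds start_antiviral, sore_throat.
Round 6: (7) [fever_present, sore_throat => rapid_test_pos]. Adds rapid_test_pos.
Closure: {age_over_65, culture_positive, discharge_ok, exposure_confirmed, fever_present, followup_48h, high_risk, hydration_advised, immunocompromised, isolate, o2_sat_low, rapid_test_pos, sore_throat, start_antiviral} — 14 facts.

14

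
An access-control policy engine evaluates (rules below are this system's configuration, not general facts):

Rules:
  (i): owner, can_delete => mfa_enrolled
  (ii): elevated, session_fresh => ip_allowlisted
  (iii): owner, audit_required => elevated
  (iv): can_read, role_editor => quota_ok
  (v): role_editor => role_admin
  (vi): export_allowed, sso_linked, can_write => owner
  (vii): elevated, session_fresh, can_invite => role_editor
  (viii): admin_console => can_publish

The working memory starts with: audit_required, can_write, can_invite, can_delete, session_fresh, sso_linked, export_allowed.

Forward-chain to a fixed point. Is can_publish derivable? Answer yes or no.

no

Round 1 fires (vi), giving owner.
Round 2 fires (i), (iii), giving mfa_enrolled, elevated.
Round 3 fires (ii), (vii), giving ip_allowlisted, role_editor.
Round 4 fires (v), giving role_admin.
Fixed point reached. can_publish is concluded only by (viii); (viii) needs admin_console (never derived).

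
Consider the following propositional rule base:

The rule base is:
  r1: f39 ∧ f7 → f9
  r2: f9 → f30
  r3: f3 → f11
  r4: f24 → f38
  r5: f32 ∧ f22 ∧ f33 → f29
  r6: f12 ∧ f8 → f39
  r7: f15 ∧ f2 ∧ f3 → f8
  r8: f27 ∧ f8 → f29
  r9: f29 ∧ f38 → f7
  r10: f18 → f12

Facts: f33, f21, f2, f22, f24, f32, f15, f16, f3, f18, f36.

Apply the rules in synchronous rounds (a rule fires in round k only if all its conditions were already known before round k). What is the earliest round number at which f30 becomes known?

4

Round 1 fires r3, r4, r5, r7, r10, giving f11, f38, f29, f8, f12.
Round 2 fires r6, r9, giving f39, f7.
Round 3 fires r1, giving f9.
Round 4 fires r2, giving f30.
f30 first appears in round 4.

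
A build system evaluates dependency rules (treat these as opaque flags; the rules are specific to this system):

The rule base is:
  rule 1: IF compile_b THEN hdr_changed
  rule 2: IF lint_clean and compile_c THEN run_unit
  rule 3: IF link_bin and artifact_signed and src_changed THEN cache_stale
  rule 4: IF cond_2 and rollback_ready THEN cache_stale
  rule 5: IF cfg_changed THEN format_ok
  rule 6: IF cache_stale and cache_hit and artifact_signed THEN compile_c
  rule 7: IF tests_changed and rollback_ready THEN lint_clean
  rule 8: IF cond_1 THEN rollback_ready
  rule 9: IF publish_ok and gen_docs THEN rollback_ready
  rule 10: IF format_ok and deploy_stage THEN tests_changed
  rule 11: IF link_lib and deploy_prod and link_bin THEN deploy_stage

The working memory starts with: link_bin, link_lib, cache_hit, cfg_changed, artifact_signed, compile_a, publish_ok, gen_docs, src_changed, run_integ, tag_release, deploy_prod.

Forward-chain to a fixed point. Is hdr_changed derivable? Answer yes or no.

no

Round 1: rule 3 [IF link_bin and artifact_signed and src_changed THEN cache_stale]; rule 5 [IF cfg_changed THEN format_ok]; rule 9 [IF publish_ok and gen_docs THEN rollback_ready]; rule 11 [IF link_lib and deploy_prod and link_bin THEN deploy_stage]. New: cache_stale, format_ok, rollback_ready, deploy_stage.
Round 2: rule 6 [IF cache_stale and cache_hit and artifact_signed THEN compile_c]; rule 10 [IF format_ok and deploy_stage THEN tests_changed]. New: compile_c, tests_changed.
Round 3: rule 7 [IF tests_changed and rollback_ready THEN lint_clean]. New: lint_clean.
Round 4: rule 2 [IF lint_clean and compile_c THEN run_unit]. New: run_unit.
Fixed point reached. hdr_changed is concluded only by rule 1; rule 1 needs compile_b (never derived).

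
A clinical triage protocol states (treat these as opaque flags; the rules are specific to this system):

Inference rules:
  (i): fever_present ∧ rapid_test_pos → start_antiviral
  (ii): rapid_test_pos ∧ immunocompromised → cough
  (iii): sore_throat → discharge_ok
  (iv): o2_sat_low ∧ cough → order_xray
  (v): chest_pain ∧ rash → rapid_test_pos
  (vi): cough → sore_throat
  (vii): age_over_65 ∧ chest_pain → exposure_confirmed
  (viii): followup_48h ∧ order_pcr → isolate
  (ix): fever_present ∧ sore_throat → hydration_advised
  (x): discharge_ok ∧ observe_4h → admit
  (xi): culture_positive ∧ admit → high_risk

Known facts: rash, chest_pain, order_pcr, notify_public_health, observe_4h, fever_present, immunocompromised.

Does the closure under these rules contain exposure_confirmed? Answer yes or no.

[1] (v) [chest_pain ∧ rash → rapid_test_pos]. ⇒ new: rapid_test_pos.
[2] (i) [fever_present ∧ rapid_test_pos → start_antiviral]; (ii) [rapid_test_pos ∧ immunocompromised → cough]. ⇒ new: start_antiviral, cough.
[3] (vi) [cough → sore_throat]. ⇒ new: sore_throat.
[4] (iii) [sore_throat → discharge_ok]; (ix) [fever_present ∧ sore_throat → hydration_advised]. ⇒ new: discharge_ok, hydration_advised.
[5] (x) [discharge_ok ∧ observe_4h → admit]. ⇒ new: admit.
Fixed point reached. exposure_confirmed is concluded only by (vii); (vii) needs age_over_65 (never derived).

no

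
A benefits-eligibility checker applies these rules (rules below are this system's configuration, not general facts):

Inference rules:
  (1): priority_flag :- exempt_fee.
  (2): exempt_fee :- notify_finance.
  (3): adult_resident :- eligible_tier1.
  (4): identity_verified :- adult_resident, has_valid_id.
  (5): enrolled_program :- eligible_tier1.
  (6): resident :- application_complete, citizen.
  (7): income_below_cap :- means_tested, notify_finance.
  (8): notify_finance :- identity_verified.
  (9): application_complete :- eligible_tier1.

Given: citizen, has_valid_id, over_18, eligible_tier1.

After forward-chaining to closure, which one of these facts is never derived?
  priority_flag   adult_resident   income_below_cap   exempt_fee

Round 1 fires (3), (5), (9), giving adult_resident, enrolled_program, application_complete.
Round 2 fires (4), (6), giving identity_verified, resident.
Round 3 fires (8), giving notify_finance.
Round 4 fires (2), giving exempt_fee.
Round 5 fires (1), giving priority_flag.
Derived: priority_flag (round 5), exempt_fee (round 4), adult_resident (round 1). income_below_cap never appears in any round.

income_below_cap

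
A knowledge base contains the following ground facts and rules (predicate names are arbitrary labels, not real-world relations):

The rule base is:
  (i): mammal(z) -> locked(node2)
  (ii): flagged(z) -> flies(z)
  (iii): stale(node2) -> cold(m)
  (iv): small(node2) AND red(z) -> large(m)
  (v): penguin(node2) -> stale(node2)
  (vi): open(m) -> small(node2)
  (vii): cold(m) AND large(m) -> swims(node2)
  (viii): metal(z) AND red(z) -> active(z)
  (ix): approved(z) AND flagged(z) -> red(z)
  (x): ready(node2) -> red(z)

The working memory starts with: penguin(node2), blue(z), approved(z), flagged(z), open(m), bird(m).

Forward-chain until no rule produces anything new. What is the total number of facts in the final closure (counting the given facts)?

Round 1: (ii) [flagged(z) -> flies(z)]; (v) [penguin(node2) -> stale(node2)]; (vi) [open(m) -> small(node2)]; (ix) [approved(z) AND flagged(z) -> red(z)]. New: flies(z), stale(node2), small(node2), red(z).
Round 2: (iii) [stale(node2) -> cold(m)]; (iv) [small(node2) AND red(z) -> large(m)]. New: cold(m), large(m).
Round 3: (vii) [cold(m) AND large(m) -> swims(node2)]. New: swims(node2).
Closure: {approved(z), bird(m), blue(z), cold(m), flagged(z), flies(z), large(m), open(m), penguin(node2), red(z), small(node2), stale(node2), swims(node2)} — 13 facts.

13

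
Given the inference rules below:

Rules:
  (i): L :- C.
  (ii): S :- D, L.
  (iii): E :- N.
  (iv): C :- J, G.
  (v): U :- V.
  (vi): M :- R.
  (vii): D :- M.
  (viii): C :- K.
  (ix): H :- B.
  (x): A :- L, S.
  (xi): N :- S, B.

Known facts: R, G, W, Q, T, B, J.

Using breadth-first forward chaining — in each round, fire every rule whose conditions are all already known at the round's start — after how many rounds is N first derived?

Round 1: (iv) [C :- J, G.]; (vi) [M :- R.]; (ix) [H :- B.]. New: C, M, H.
Round 2: (i) [L :- C.]; (vii) [D :- M.]. New: L, D.
Round 3: (ii) [S :- D, L.]. New: S.
Round 4: (x) [A :- L, S.]; (xi) [N :- S, B.]. New: A, N.
N first appears in round 4.

4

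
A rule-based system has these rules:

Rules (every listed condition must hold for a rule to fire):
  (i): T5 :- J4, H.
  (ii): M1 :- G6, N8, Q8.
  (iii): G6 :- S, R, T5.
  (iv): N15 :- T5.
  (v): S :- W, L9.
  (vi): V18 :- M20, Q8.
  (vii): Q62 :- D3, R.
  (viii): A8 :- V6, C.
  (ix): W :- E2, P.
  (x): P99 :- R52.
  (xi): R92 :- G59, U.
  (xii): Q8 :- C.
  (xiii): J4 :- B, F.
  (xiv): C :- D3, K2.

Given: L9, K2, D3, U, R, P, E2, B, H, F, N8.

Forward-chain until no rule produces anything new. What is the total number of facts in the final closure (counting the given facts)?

Round 1: (vii) [Q62 :- D3, R.]; (ix) [W :- E2, P.]; (xiii) [J4 :- B, F.]; (xiv) [C :- D3, K2.]. Adds Q62, W, J4, C.
Round 2: (i) [T5 :- J4, H.]; (v) [S :- W, L9.]; (xii) [Q8 :- C.]. Adds T5, S, Q8.
Round 3: (iii) [G6 :- S, R, T5.]; (iv) [N15 :- T5.]. Adds G6, N15.
Round 4: (ii) [M1 :- G6, N8, Q8.]. Adds M1.
Closure: {B, C, D3, E2, F, G6, H, J4, K2, L9, M1, N15, N8, P, Q62, Q8, R, S, T5, U, W} — 21 facts.

21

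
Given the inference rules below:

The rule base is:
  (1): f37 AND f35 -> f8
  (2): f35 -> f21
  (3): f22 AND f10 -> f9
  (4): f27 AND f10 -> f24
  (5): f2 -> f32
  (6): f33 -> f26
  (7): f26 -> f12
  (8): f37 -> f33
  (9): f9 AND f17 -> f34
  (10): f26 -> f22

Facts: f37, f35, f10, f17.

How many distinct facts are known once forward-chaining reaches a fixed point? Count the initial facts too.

12

Round 1 — (1), (2), (8), derive f8, f21, f33.
Round 2 — (6), derive f26.
Round 3 — (7), (10), derive f12, f22.
Round 4 — (3), derive f9.
Round 5 — (9), derive f34.
Closure: {f10, f12, f17, f21, f22, f26, f33, f34, f35, f37, f8, f9} — 12 facts.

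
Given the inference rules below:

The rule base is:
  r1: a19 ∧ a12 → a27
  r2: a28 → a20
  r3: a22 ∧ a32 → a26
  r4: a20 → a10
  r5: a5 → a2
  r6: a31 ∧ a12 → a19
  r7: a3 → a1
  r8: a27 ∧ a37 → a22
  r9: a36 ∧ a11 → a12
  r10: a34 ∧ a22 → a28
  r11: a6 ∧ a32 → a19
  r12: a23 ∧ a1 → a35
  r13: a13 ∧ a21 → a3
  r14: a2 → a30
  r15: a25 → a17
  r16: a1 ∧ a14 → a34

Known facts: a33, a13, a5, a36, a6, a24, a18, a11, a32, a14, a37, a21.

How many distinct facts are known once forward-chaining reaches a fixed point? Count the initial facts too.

Round 1: r5 [a5 → a2]; r9 [a36 ∧ a11 → a12]; r11 [a6 ∧ a32 → a19]; r13 [a13 ∧ a21 → a3]. Adds a2, a12, a19, a3.
Round 2: r1 [a19 ∧ a12 → a27]; r7 [a3 → a1]; r14 [a2 → a30]. Adds a27, a1, a30.
Round 3: r8 [a27 ∧ a37 → a22]; r16 [a1 ∧ a14 → a34]. Adds a22, a34.
Round 4: r3 [a22 ∧ a32 → a26]; r10 [a34 ∧ a22 → a28]. Adds a26, a28.
Round 5: r2 [a28 → a20]. Adds a20.
Round 6: r4 [a20 → a10]. Adds a10.
Closure: {a1, a10, a11, a12, a13, a14, a18, a19, a2, a20, a21, a22, a24, a26, a27, a28, a3, a30, a32, a33, a34, a36, a37, a5, a6} — 25 facts.

25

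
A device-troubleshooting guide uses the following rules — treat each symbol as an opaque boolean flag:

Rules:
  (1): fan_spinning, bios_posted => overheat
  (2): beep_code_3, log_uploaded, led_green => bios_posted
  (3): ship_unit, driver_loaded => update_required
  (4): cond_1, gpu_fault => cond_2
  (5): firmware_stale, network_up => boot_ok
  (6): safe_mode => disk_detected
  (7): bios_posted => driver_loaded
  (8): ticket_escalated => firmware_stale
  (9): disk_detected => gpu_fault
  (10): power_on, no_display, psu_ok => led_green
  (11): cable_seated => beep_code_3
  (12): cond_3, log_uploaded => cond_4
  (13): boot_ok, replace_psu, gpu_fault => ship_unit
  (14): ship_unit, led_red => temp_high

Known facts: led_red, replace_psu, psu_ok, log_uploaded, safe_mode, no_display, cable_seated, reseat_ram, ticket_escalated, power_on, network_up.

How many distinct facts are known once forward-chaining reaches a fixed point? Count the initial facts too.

22

Round 1: (6) [safe_mode => disk_detected]; (8) [ticket_escalated => firmware_stale]; (10) [power_on, no_display, psu_ok => led_green]; (11) [cable_seated => beep_code_3]. Adds disk_detected, firmware_stale, led_green, beep_code_3.
Round 2: (2) [beep_code_3, log_uploaded, led_green => bios_posted]; (5) [firmware_stale, network_up => boot_ok]; (9) [disk_detected => gpu_fault]. Adds bios_posted, boot_ok, gpu_fault.
Round 3: (7) [bios_posted => driver_loaded]; (13) [boot_ok, replace_psu, gpu_fault => ship_unit]. Adds driver_loaded, ship_unit.
Round 4: (3) [ship_unit, driver_loaded => update_required]; (14) [ship_unit, led_red => temp_high]. Adds update_required, temp_high.
Closure: {beep_code_3, bios_posted, boot_ok, cable_seated, disk_detected, driver_loaded, firmware_stale, gpu_fault, led_green, led_red, log_uploaded, network_up, no_display, power_on, psu_ok, replace_psu, reseat_ram, safe_mode, ship_unit, temp_high, ticket_escalated, update_required} — 22 facts.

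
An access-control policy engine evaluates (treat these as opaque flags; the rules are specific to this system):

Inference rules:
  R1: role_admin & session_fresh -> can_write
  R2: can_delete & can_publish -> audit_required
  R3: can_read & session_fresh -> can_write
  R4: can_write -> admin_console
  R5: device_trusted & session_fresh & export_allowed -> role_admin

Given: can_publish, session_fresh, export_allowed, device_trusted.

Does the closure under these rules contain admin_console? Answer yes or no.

Round 1 fires R5, giving role_admin.
Round 2 fires R1, giving can_write.
Round 3 fires R4, giving admin_console.
admin_console appears in round 3, so it is derivable.

yes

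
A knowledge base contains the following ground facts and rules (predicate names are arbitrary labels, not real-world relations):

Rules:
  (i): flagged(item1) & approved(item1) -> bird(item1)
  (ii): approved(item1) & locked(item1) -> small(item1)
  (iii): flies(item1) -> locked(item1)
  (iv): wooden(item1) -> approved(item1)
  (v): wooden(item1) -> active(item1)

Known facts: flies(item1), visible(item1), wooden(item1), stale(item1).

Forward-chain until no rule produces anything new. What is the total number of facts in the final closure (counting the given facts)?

Round 1 — (iii), (iv), (v), derive locked(item1), approved(item1), active(item1).
Round 2 — (ii), derive small(item1).
Closure: {active(item1), approved(item1), flies(item1), locked(item1), small(item1), stale(item1), visible(item1), wooden(item1)} — 8 facts.

8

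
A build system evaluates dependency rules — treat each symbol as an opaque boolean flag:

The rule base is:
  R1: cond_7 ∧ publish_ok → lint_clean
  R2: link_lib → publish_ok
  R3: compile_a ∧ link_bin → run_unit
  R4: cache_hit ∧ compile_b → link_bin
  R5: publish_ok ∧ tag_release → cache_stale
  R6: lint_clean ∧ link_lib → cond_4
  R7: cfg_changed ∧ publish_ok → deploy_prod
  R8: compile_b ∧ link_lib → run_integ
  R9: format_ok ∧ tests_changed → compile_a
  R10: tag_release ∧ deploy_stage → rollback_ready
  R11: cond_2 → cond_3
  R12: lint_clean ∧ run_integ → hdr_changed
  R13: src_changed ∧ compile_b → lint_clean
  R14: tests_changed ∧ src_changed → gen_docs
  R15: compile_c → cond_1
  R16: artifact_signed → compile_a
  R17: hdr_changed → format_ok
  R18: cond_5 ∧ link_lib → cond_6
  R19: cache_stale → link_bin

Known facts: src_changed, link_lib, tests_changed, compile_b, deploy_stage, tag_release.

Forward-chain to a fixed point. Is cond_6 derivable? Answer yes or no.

Round 1: R2 [link_lib → publish_ok]; R8 [compile_b ∧ link_lib → run_integ]; R10 [tag_release ∧ deploy_stage → rollback_ready]; R13 [src_changed ∧ compile_b → lint_clean]; R14 [tests_changed ∧ src_changed → gen_docs]. New: publish_ok, run_integ, rollback_ready, lint_clean, gen_docs.
Round 2: R5 [publish_ok ∧ tag_release → cache_stale]; R6 [lint_clean ∧ link_lib → cond_4]; R12 [lint_clean ∧ run_integ → hdr_changed]. New: cache_stale, cond_4, hdr_changed.
Round 3: R17 [hdr_changed → format_ok]; R19 [cache_stale → link_bin]. New: format_ok, link_bin.
Round 4: R9 [format_ok ∧ tests_changed → compile_a]. New: compile_a.
Round 5: R3 [compile_a ∧ link_bin → run_unit]. New: run_unit.
Fixed point reached. cond_6 is concluded only by R18; R18 needs cond_5 (never derived).

no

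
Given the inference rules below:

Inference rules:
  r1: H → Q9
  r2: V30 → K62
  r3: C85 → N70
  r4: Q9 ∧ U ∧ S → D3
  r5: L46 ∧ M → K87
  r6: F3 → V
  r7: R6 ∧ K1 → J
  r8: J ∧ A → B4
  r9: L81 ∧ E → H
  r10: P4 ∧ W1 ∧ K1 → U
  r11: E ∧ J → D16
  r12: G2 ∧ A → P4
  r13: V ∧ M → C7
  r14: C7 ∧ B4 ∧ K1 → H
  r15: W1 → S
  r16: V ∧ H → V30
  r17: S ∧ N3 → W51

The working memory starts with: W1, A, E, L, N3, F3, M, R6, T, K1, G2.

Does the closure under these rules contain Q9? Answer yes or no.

yes

[1] r6 [F3 → V]; r7 [R6 ∧ K1 → J]; r12 [G2 ∧ A → P4]; r15 [W1 → S]. ⇒ new: V, J, P4, S.
[2] r8 [J ∧ A → B4]; r10 [P4 ∧ W1 ∧ K1 → U]; r11 [E ∧ J → D16]; r13 [V ∧ M → C7]; r17 [S ∧ N3 → W51]. ⇒ new: B4, U, D16, C7, W51.
[3] r14 [C7 ∧ B4 ∧ K1 → H]. ⇒ new: H.
[4] r1 [H → Q9]; r16 [V ∧ H → V30]. ⇒ new: Q9, V30.
[5] r2 [V30 → K62]; r4 [Q9 ∧ U ∧ S → D3]. ⇒ new: K62, D3.
Q9 appears in round 4, so it is derivable.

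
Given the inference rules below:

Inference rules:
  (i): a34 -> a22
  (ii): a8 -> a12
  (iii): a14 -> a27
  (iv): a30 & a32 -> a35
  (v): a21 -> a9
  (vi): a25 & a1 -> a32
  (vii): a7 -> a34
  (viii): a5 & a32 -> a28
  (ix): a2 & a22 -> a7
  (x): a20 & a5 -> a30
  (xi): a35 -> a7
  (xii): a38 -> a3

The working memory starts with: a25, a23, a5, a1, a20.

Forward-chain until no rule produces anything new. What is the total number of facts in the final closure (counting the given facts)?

12

[1] (vi) [a25 & a1 -> a32]; (x) [a20 & a5 -> a30]. ⇒ new: a32, a30.
[2] (iv) [a30 & a32 -> a35]; (viii) [a5 & a32 -> a28]. ⇒ new: a35, a28.
[3] (xi) [a35 -> a7]. ⇒ new: a7.
[4] (vii) [a7 -> a34]. ⇒ new: a34.
[5] (i) [a34 -> a22]. ⇒ new: a22.
Closure: {a1, a20, a22, a23, a25, a28, a30, a32, a34, a35, a5, a7} — 12 facts.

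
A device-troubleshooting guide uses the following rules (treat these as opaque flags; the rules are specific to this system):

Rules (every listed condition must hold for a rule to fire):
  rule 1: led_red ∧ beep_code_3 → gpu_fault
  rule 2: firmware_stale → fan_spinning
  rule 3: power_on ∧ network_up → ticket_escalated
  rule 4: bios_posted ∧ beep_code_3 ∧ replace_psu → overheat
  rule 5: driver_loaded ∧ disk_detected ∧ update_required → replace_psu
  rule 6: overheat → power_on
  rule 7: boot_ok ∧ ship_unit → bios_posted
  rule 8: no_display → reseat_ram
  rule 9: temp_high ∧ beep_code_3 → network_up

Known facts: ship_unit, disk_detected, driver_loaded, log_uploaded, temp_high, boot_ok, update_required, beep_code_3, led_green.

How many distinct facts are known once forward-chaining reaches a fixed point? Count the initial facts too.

15

Round 1 — rule 5, rule 7, rule 9, derive replace_psu, bios_posted, network_up.
Round 2 — rule 4, derive overheat.
Round 3 — rule 6, derive power_on.
Round 4 — rule 3, derive ticket_escalated.
Closure: {beep_code_3, bios_posted, boot_ok, disk_detected, driver_loaded, led_green, log_uploaded, network_up, overheat, power_on, replace_psu, ship_unit, temp_high, ticket_escalated, update_required} — 15 facts.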